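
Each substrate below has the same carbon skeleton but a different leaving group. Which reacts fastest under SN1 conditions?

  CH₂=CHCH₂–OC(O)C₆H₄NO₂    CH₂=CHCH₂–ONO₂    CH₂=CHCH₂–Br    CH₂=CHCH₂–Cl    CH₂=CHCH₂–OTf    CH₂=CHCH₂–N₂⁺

Identical carbon frameworks mean the comparison reduces to leaving-group quality.
The more stable X⁻ (or X) is on its own — i.e. the weaker a base it is — the better a leaving group it makes.
CH₂=CHCH₂–N₂⁺ loses N₂: no meaningful conjugate acid; N₂ departs as an exceptionally stable neutral molecule
CH₂=CHCH₂–OTf loses OTf⁻: pKₐ(CF₃SO₃H (triflic acid)) ≈ -14
CH₂=CHCH₂–Br loses Br⁻: pKₐ(HBr) ≈ -9
CH₂=CHCH₂–Cl loses Cl⁻: pKₐ(HCl) ≈ -7
CH₂=CHCH₂–ONO₂ loses NO₃⁻: pKₐ(HNO₃) ≈ -1.3
CH₂=CHCH₂–OC(O)C₆H₄NO₂ loses p-O₂N–C₆H₄–COO⁻: pKₐ(p-nitrobenzoic acid) ≈ 3.4

CH₂=CHCH₂–N₂⁺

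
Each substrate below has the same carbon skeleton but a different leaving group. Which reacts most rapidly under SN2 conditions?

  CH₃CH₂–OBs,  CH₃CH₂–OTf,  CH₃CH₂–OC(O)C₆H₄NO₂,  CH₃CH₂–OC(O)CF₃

CH₃CH₂–OTf

Same R in every case — rank the leaving groups.
A good leaving group is a weak base: the lower the pKₐ of its conjugate acid, the more readily it departs.
CH₃CH₂–OTf loses OTf⁻: pKₐ(CF₃SO₃H (triflic acid)) ≈ -14
CH₃CH₂–OBs loses OBs⁻: pKₐ(p-BrC₆H₄SO₃H) ≈ -2.8
CH₃CH₂–OC(O)CF₃ loses CF₃COO⁻: pKₐ(CF₃COOH) ≈ 0.2
CH₃CH₂–OC(O)C₆H₄NO₂ loses p-O₂N–C₆H₄–COO⁻: pKₐ(p-nitrobenzoic acid) ≈ 3.4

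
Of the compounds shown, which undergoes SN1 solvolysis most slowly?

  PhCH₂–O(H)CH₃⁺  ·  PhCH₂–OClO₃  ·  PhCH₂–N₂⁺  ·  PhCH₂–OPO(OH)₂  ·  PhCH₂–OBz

With the same alkyl group throughout, only the leaving group differentiates the rates.
A good leaving group is a weak base: the lower the pKₐ of its conjugate acid, the more readily it departs.
PhCH₂–N₂⁺ loses N₂: no meaningful conjugate acid; N₂ departs as an exceptionally stable neutral molecule
PhCH₂–OClO₃ loses ClO₄⁻: pKₐ(HClO₄) ≈ -10
PhCH₂–O(H)CH₃⁺ loses R'OH: pKₐ(R'OH₂⁺) ≈ -2.4
PhCH₂–OPO(OH)₂ loses H₂PO₄⁻: pKₐ(H₃PO₄) ≈ 2.1
PhCH₂–OBz loses PhCOO⁻: pKₐ(C₆H₅COOH) ≈ 4.2

PhCH₂–OBz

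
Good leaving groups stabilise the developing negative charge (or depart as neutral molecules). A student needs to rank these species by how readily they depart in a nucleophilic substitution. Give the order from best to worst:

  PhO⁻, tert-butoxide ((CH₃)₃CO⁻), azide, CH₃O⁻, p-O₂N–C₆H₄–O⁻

azide: pKₐ(HN₃) ≈ 4.7
p-O₂N–C₆H₄–O⁻: pKₐ(p-nitrophenol) ≈ 7.2 — nitro group delocalises the charge; the classic chromogenic LG
PhO⁻: pKₐ(C₆H₅OH (phenol)) ≈ 10
CH₃O⁻: pKₐ(CH₃OH) ≈ 15.5 — strong base; alkoxides do not leave unassisted
tert-butoxide ((CH₃)₃CO⁻): pKₐ(t-BuOH) ≈ 18

azide > p-O₂N–C₆H₄–O⁻ > PhO⁻ > CH₃O⁻ > tert-butoxide ((CH₃)₃CO⁻)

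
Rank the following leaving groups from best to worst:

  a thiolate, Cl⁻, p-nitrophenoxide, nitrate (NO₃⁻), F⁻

Cl⁻ > nitrate (NO₃⁻) > F⁻ > p-nitrophenoxide > a thiolate

Cl⁻: pKₐ(HCl) ≈ -7 — moderately weak base
nitrate (NO₃⁻): pKₐ(HNO₃) ≈ -1.3 — resonance-delocalised over three oxygens
F⁻: pKₐ(HF) ≈ 3.2 — small and strongly basic; the poor halide leaving group
p-nitrophenoxide: pKₐ(p-nitrophenol) ≈ 7.2
a thiolate: pKₐ(RSH (a thiol)) ≈ 10.5 — moderately basic; rarely leaves without activation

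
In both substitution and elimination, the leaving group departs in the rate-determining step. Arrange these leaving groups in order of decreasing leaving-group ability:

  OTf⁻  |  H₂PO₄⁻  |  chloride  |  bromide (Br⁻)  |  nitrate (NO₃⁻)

A good leaving group is a weak base: the lower the pKₐ of its conjugate acid, the more readily it departs.
OTf⁻: pKₐ(CF₃SO₃H (triflic acid)) ≈ -14
bromide (Br⁻): pKₐ(HBr) ≈ -9
chloride: pKₐ(HCl) ≈ -7
nitrate (NO₃⁻): pKₐ(HNO₃) ≈ -1.3
H₂PO₄⁻: pKₐ(H₃PO₄) ≈ 2.1

OTf⁻ > bromide (Br⁻) > chloride > nitrate (NO₃⁻) > H₂PO₄⁻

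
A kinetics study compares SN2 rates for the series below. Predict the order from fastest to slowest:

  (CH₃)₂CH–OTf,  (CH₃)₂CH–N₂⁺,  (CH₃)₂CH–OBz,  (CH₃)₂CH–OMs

Same R in every case — rank the leaving groups.
Rank by basicity of the departing species: weakest base leaves most easily.
(CH₃)₂CH–N₂⁺ loses N₂: no meaningful conjugate acid; N₂ departs as an exceptionally stable neutral molecule
(CH₃)₂CH–OTf loses OTf⁻: pKₐ(CF₃SO₃H (triflic acid)) ≈ -14
(CH₃)₂CH–OMs loses OMs⁻: pKₐ(CH₃SO₃H (MsOH)) ≈ -1.9
(CH₃)₂CH–OBz loses PhCOO⁻: pKₐ(C₆H₅COOH) ≈ 4.2

(CH₃)₂CH–N₂⁺ > (CH₃)₂CH–OTf > (CH₃)₂CH–OMs > (CH₃)₂CH–OBz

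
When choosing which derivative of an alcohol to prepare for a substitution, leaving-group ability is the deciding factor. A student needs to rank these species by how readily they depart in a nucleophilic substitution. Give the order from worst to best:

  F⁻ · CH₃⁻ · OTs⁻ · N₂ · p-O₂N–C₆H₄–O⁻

N₂: no meaningful conjugate acid; N₂ departs as an exceptionally stable neutral molecule
OTs⁻: pKₐ(p-CH₃C₆H₄SO₃H (TsOH)) ≈ -2.8
F⁻: pKₐ(HF) ≈ 3.2
p-O₂N–C₆H₄–O⁻: pKₐ(p-nitrophenol) ≈ 7.2 — nitro group delocalises the charge; the classic chromogenic LG
CH₃⁻: pKₐ(CH₄) ≈ 48
Listed from poorest to best leaving group as asked.

CH₃⁻ < p-O₂N–C₆H₄–O⁻ < F⁻ < OTs⁻ < N₂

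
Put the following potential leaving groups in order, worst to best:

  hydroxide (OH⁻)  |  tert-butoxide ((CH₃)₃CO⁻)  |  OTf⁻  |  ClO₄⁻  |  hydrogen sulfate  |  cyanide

OTf⁻: pKₐ(CF₃SO₃H (triflic acid)) ≈ -14 — charge spread over three oxygens and a CF₃ group; the premier leaving group in synthesis
ClO₄⁻: pKₐ(HClO₄) ≈ -10 — extremely weak base; rarely used for safety reasons
hydrogen sulfate: pKₐ(H₂SO₄) ≈ -3
cyanide: pKₐ(HCN) ≈ 9.2
hydroxide (OH⁻): pKₐ(H₂O) ≈ 15.7 — strong base; essentially never leaves without prior activation
tert-butoxide ((CH₃)₃CO⁻): pKₐ(t-BuOH) ≈ 18 — bulky, strongly basic alkoxide
Reversing gives the worst-to-best order requested.

tert-butoxide ((CH₃)₃CO⁻) < hydroxide (OH⁻) < cyanide < hydrogen sulfate < ClO₄⁻ < OTf⁻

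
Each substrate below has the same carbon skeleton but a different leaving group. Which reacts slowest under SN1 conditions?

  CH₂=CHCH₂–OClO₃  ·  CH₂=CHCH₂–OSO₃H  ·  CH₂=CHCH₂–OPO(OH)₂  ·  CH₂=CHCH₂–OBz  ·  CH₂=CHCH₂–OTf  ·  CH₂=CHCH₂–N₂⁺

Same R in every case — rank the leaving groups.
Leaving-group ability tracks the stability of the departed species; conjugate-acid pKₐ is the usual yardstick (lower pKₐ → better LG).
CH₂=CHCH₂–N₂⁺ loses N₂: no meaningful conjugate acid; N₂ departs as an exceptionally stable neutral molecule
CH₂=CHCH₂–OTf loses OTf⁻: pKₐ(CF₃SO₃H (triflic acid)) ≈ -14
CH₂=CHCH₂–OClO₃ loses ClO₄⁻: pKₐ(HClO₄) ≈ -10
CH₂=CHCH₂–OSO₃H loses HSO₄⁻: pKₐ(H₂SO₄) ≈ -3
CH₂=CHCH₂–OPO(OH)₂ loses H₂PO₄⁻: pKₐ(H₃PO₄) ≈ 2.1
CH₂=CHCH₂–OBz loses PhCOO⁻: pKₐ(C₆H₅COOH) ≈ 4.2

CH₂=CHCH₂–OBz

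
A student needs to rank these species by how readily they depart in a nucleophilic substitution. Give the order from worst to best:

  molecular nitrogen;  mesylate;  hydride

hydride < mesylate < molecular nitrogen

The more stable X⁻ (or X) is on its own — i.e. the weaker a base it is — the better a leaving group it makes.
molecular nitrogen: no meaningful conjugate acid; N₂ departs as an exceptionally stable neutral molecule
mesylate: pKₐ(CH₃SO₃H (MsOH)) ≈ -1.9
hydride: pKₐ(H₂) ≈ 36
Listed from poorest to best leaving group as asked.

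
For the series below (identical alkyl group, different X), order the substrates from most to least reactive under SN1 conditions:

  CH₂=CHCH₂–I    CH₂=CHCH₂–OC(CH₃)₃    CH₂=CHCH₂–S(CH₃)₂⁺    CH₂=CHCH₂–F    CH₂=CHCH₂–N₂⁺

With the same alkyl group throughout, only the leaving group differentiates the rates.
A good leaving group is a weak base: the lower the pKₐ of its conjugate acid, the more readily it departs.
CH₂=CHCH₂–N₂⁺ loses N₂: no meaningful conjugate acid; N₂ departs as an exceptionally stable neutral molecule
CH₂=CHCH₂–I loses I⁻: pKₐ(HI) ≈ -10
CH₂=CHCH₂–S(CH₃)₂⁺ loses SR'₂: pKₐ(R'₂SH⁺) ≈ -7
CH₂=CHCH₂–F loses F⁻: pKₐ(HF) ≈ 3.2
CH₂=CHCH₂–OC(CH₃)₃ loses (CH₃)₃CO⁻: pKₐ(t-BuOH) ≈ 18

CH₂=CHCH₂–N₂⁺ > CH₂=CHCH₂–I > CH₂=CHCH₂–S(CH₃)₂⁺ > CH₂=CHCH₂–F > CH₂=CHCH₂–OC(CH₃)₃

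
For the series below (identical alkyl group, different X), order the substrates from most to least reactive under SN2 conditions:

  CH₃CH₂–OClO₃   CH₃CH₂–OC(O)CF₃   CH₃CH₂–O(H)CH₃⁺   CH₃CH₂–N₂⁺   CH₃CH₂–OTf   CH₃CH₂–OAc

CH₃CH₂–N₂⁺ > CH₃CH₂–OTf > CH₃CH₂–OClO₃ > CH₃CH₂–O(H)CH₃⁺ > CH₃CH₂–OC(O)CF₃ > CH₃CH₂–OAc

With the same alkyl group throughout, only the leaving group differentiates the rates.
Rank by basicity of the departing species: weakest base leaves most easily.
CH₃CH₂–N₂⁺ loses N₂: no meaningful conjugate acid; N₂ departs as an exceptionally stable neutral molecule
CH₃CH₂–OTf loses OTf⁻: pKₐ(CF₃SO₃H (triflic acid)) ≈ -14
CH₃CH₂–OClO₃ loses ClO₄⁻: pKₐ(HClO₄) ≈ -10
CH₃CH₂–O(H)CH₃⁺ loses R'OH: pKₐ(R'OH₂⁺) ≈ -2.4
CH₃CH₂–OC(O)CF₃ loses CF₃COO⁻: pKₐ(CF₃COOH) ≈ 0.2
CH₃CH₂–OAc loses AcO⁻: pKₐ(CH₃COOH) ≈ 4.8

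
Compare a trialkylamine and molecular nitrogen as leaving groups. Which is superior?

molecular nitrogen is the better leaving group.
N₂ is the ultimate leaving group — it departs as an exceptionally stable neutral molecule, whereas a trialkylamine (pKₐ(R'₃NH⁺) ≈ 10.7) is far more basic.

molecular nitrogen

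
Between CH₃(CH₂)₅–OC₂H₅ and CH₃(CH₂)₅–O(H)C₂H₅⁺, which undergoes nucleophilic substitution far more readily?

CH₃(CH₂)₅–O(H)C₂H₅⁺

From CH₃(CH₂)₅–OC₂H₅ the departing group would be CH₃CH₂O⁻ (pKₐ(CH₃CH₂OH) ≈ 16). Strong base; alkoxides do not leave unassisted.
From CH₃(CH₂)₅–O(H)C₂H₅⁺ the leaving group is R'OH (pKₐ(R'OH₂⁺) ≈ -2.4). Neutral; leaves from a protonated ether (an oxonium ion, R–O(H)R'⁺).
(In practice CH₃(CH₂)₅–O(H)C₂H₅⁺ is made from CH₃(CH₂)₅–OC₂H₅ by protonation with concentrated HBr, allowing neutral ethanol, rather than ethoxide, to depart.)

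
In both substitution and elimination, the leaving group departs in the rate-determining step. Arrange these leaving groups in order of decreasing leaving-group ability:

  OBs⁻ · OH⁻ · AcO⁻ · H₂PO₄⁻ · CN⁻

A good leaving group is a weak base: the lower the pKₐ of its conjugate acid, the more readily it departs.
OBs⁻: pKₐ(p-BrC₆H₄SO₃H) ≈ -2.8
H₂PO₄⁻: pKₐ(H₃PO₄) ≈ 2.1
AcO⁻: pKₐ(CH₃COOH) ≈ 4.8 — resonance-stabilised but still a weak base
CN⁻: pKₐ(HCN) ≈ 9.2
OH⁻: pKₐ(H₂O) ≈ 15.7

OBs⁻ > H₂PO₄⁻ > AcO⁻ > CN⁻ > OH⁻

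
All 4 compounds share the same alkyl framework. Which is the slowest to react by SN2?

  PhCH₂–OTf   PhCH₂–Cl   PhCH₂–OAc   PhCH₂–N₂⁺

PhCH₂–OAc

Same R in every case — rank the leaving groups.
A good leaving group is a weak base: the lower the pKₐ of its conjugate acid, the more readily it departs.
PhCH₂–N₂⁺ loses N₂: no meaningful conjugate acid; N₂ departs as an exceptionally stable neutral molecule
PhCH₂–OTf loses OTf⁻: pKₐ(CF₃SO₃H (triflic acid)) ≈ -14
PhCH₂–Cl loses Cl⁻: pKₐ(HCl) ≈ -7
PhCH₂–OAc loses AcO⁻: pKₐ(CH₃COOH) ≈ 4.8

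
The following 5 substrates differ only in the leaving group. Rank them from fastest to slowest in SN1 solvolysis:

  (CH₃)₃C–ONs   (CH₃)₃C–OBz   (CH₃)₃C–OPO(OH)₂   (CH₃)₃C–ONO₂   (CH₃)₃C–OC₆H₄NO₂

The skeletons are identical, so relative rate is governed entirely by leaving-group ability.
Leaving-group ability tracks the stability of the departed species; conjugate-acid pKₐ is the usual yardstick (lower pKₐ → better LG).
(CH₃)₃C–ONs loses ONs⁻: pKₐ(p-O₂NC₆H₄SO₃H) ≈ -3.5
(CH₃)₃C–ONO₂ loses NO₃⁻: pKₐ(HNO₃) ≈ -1.3
(CH₃)₃C–OPO(OH)₂ loses H₂PO₄⁻: pKₐ(H₃PO₄) ≈ 2.1
(CH₃)₃C–OBz loses PhCOO⁻: pKₐ(C₆H₅COOH) ≈ 4.2
(CH₃)₃C–OC₆H₄NO₂ loses p-O₂N–C₆H₄–O⁻: pKₐ(p-nitrophenol) ≈ 7.2

(CH₃)₃C–ONs > (CH₃)₃C–ONO₂ > (CH₃)₃C–OPO(OH)₂ > (CH₃)₃C–OBz > (CH₃)₃C–OC₆H₄NO₂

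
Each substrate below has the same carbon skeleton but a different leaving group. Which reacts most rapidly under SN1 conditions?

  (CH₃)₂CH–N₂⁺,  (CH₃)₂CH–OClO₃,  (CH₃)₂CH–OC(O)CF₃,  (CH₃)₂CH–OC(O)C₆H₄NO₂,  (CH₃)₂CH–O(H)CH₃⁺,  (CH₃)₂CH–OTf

Identical carbon frameworks mean the comparison reduces to leaving-group quality.
A good leaving group is a weak base: the lower the pKₐ of its conjugate acid, the more readily it departs.
(CH₃)₂CH–N₂⁺ loses N₂: no meaningful conjugate acid; N₂ departs as an exceptionally stable neutral molecule
(CH₃)₂CH–OTf loses OTf⁻: pKₐ(CF₃SO₃H (triflic acid)) ≈ -14
(CH₃)₂CH–OClO₃ loses ClO₄⁻: pKₐ(HClO₄) ≈ -10
(CH₃)₂CH–O(H)CH₃⁺ loses R'OH: pKₐ(R'OH₂⁺) ≈ -2.4
(CH₃)₂CH–OC(O)CF₃ loses CF₃COO⁻: pKₐ(CF₃COOH) ≈ 0.2
(CH₃)₂CH–OC(O)C₆H₄NO₂ loses p-O₂N–C₆H₄–COO⁻: pKₐ(p-nitrobenzoic acid) ≈ 3.4

(CH₃)₂CH–N₂⁺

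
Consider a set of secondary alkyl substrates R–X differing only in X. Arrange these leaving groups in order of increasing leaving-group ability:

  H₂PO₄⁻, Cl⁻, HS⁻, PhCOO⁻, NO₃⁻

Cl⁻: pKₐ(HCl) ≈ -7
NO₃⁻: pKₐ(HNO₃) ≈ -1.3
H₂PO₄⁻: pKₐ(H₃PO₄) ≈ 2.1
PhCOO⁻: pKₐ(C₆H₅COOH) ≈ 4.2
HS⁻: pKₐ(H₂S) ≈ 7
The question asks for worst first, so the sequence is read in increasing leaving-group ability.

HS⁻ < PhCOO⁻ < H₂PO₄⁻ < NO₃⁻ < Cl⁻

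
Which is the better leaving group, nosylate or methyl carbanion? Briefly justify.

nosylate

nosylate is the better leaving group.
pKₐ(p-O₂NC₆H₄SO₃H) ≈ -3.5 versus pKₐ(CH₄) ≈ 48: nosylate is the much weaker base.
P-nitro group further stabilises the sulfonate.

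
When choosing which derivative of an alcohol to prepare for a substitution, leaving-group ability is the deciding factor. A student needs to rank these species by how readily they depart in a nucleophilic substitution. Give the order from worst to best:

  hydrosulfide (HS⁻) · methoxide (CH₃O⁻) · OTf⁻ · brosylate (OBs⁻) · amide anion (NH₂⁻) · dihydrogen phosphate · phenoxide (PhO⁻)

A good leaving group is a weak base: the lower the pKₐ of its conjugate acid, the more readily it departs.
OTf⁻: pKₐ(CF₃SO₃H (triflic acid)) ≈ -14
brosylate (OBs⁻): pKₐ(p-BrC₆H₄SO₃H) ≈ -2.8
dihydrogen phosphate: pKₐ(H₃PO₄) ≈ 2.1
hydrosulfide (HS⁻): pKₐ(H₂S) ≈ 7
phenoxide (PhO⁻): pKₐ(C₆H₅OH (phenol)) ≈ 10
methoxide (CH₃O⁻): pKₐ(CH₃OH) ≈ 15.5
amide anion (NH₂⁻): pKₐ(NH₃) ≈ 38
The question asks for worst first, so the sequence is read in increasing leaving-group ability.

amide anion (NH₂⁻) < methoxide (CH₃O⁻) < phenoxide (PhO⁻) < hydrosulfide (HS⁻) < dihydrogen phosphate < brosylate (OBs⁻) < OTf⁻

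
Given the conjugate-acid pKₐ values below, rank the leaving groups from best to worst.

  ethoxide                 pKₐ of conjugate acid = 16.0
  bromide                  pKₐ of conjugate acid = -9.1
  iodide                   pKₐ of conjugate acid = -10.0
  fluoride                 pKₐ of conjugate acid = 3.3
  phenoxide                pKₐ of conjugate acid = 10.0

Lower conjugate-acid pKₐ ⇒ weaker base ⇒ better leaving group.
Sorting by the given values: iodide (-10.0), bromide (-9.1), fluoride (3.3), phenoxide (10.0), ethoxide (16.0).

iodide > bromide > fluoride > phenoxide > ethoxide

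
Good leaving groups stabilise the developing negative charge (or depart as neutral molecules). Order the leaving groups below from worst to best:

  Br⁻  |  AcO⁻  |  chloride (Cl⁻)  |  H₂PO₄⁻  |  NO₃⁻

Br⁻: pKₐ(HBr) ≈ -9 — weak base; good leaving group
chloride (Cl⁻): pKₐ(HCl) ≈ -7
NO₃⁻: pKₐ(HNO₃) ≈ -1.3 — resonance-delocalised over three oxygens
H₂PO₄⁻: pKₐ(H₃PO₄) ≈ 2.1 — moderate base; biological leaving group after further activation
AcO⁻: pKₐ(CH₃COOH) ≈ 4.8
Reversing gives the worst-to-best order requested.

AcO⁻ < H₂PO₄⁻ < NO₃⁻ < chloride (Cl⁻) < Br⁻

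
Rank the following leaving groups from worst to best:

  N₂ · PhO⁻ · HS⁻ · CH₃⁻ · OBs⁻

Leaving-group ability tracks the stability of the departed species; conjugate-acid pKₐ is the usual yardstick (lower pKₐ → better LG).
N₂: no meaningful conjugate acid; N₂ departs as an exceptionally stable neutral molecule
OBs⁻: pKₐ(p-BrC₆H₄SO₃H) ≈ -2.8
HS⁻: pKₐ(H₂S) ≈ 7 — larger and more polarisable than the oxygen analogue
PhO⁻: pKₐ(C₆H₅OH (phenol)) ≈ 10
CH₃⁻: pKₐ(CH₄) ≈ 48 — unstabilised carbanion; the worst conceivable leaving group
The question asks for worst first, so the sequence is read in increasing leaving-group ability.

CH₃⁻ < PhO⁻ < HS⁻ < OBs⁻ < N₂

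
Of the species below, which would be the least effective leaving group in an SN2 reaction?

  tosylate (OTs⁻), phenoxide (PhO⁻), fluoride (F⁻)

tosylate (OTs⁻): pKₐ(p-CH₃C₆H₄SO₃H (TsOH)) ≈ -2.8
fluoride (F⁻): pKₐ(HF) ≈ 3.2
phenoxide (PhO⁻): pKₐ(C₆H₅OH (phenol)) ≈ 10

phenoxide (PhO⁻)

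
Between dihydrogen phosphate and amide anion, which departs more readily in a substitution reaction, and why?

dihydrogen phosphate is the better leaving group.
pKₐ(H₃PO₄) ≈ 2.1 versus pKₐ(NH₃) ≈ 38: dihydrogen phosphate is the much weaker base.
Moderate base; biological leaving group after further activation.

dihydrogen phosphate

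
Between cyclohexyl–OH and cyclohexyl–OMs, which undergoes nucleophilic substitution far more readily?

From cyclohexyl–OH the departing group would be OH⁻ (pKₐ(H₂O) ≈ 15.7). Strong base; essentially never leaves without prior activation.
From cyclohexyl–OMs the leaving group is OMs⁻ (pKₐ(CH₃SO₃H (MsOH)) ≈ -1.9). Resonance-delocalised alkanesulfonate.
(In practice cyclohexyl–OMs is made from cyclohexyl–OH by treatment with MsCl / Et₃N, converting the hydroxyl into a mesylate.)

cyclohexyl–OMs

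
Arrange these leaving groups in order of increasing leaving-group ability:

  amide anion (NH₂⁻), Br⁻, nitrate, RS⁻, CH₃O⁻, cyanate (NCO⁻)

amide anion (NH₂⁻) < CH₃O⁻ < RS⁻ < cyanate (NCO⁻) < nitrate < Br⁻

Br⁻: pKₐ(HBr) ≈ -9 — weak base; good leaving group
nitrate: pKₐ(HNO₃) ≈ -1.3
cyanate (NCO⁻): pKₐ(HOCN) ≈ 3.5
RS⁻: pKₐ(RSH (a thiol)) ≈ 10.5 — moderately basic; rarely leaves without activation
CH₃O⁻: pKₐ(CH₃OH) ≈ 15.5 — strong base; alkoxides do not leave unassisted
amide anion (NH₂⁻): pKₐ(NH₃) ≈ 38 — extremely strong base; never a leaving group
The question asks for worst first, so the sequence is read in increasing leaving-group ability.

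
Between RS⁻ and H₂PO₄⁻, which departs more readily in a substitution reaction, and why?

H₂PO₄⁻ is the better leaving group.
pKₐ(H₃PO₄) ≈ 2.1 versus pKₐ(RSH (a thiol)) ≈ 10.5: H₂PO₄⁻ is the much weaker base.
Moderate base; biological leaving group after further activation.

H₂PO₄⁻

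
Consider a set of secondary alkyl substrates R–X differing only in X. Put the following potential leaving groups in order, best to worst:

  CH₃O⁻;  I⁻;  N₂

A good leaving group is a weak base: the lower the pKₐ of its conjugate acid, the more readily it departs.
N₂: no meaningful conjugate acid; N₂ departs as an exceptionally stable neutral molecule
I⁻: pKₐ(HI) ≈ -10
CH₃O⁻: pKₐ(CH₃OH) ≈ 15.5

N₂ > I⁻ > CH₃O⁻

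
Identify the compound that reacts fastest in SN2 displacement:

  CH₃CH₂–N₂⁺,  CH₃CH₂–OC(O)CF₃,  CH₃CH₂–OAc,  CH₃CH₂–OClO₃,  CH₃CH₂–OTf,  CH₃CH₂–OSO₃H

CH₃CH₂–N₂⁺

Identical carbon frameworks mean the comparison reduces to leaving-group quality.
A good leaving group is a weak base: the lower the pKₐ of its conjugate acid, the more readily it departs.
CH₃CH₂–N₂⁺ loses N₂: no meaningful conjugate acid; N₂ departs as an exceptionally stable neutral molecule
CH₃CH₂–OTf loses OTf⁻: pKₐ(CF₃SO₃H (triflic acid)) ≈ -14
CH₃CH₂–OClO₃ loses ClO₄⁻: pKₐ(HClO₄) ≈ -10
CH₃CH₂–OSO₃H loses HSO₄⁻: pKₐ(H₂SO₄) ≈ -3
CH₃CH₂–OC(O)CF₃ loses CF₃COO⁻: pKₐ(CF₃COOH) ≈ 0.2
CH₃CH₂–OAc loses AcO⁻: pKₐ(CH₃COOH) ≈ 4.8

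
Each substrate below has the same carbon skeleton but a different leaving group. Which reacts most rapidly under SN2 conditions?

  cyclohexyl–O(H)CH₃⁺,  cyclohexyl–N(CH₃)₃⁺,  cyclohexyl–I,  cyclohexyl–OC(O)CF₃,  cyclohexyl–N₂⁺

cyclohexyl–N₂⁺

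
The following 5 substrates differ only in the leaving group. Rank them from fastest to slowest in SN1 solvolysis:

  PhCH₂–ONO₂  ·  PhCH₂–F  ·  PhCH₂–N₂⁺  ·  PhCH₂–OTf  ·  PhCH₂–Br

PhCH₂–N₂⁺ > PhCH₂–OTf > PhCH₂–Br > PhCH₂–ONO₂ > PhCH₂–F

Identical carbon frameworks mean the comparison reduces to leaving-group quality.
A good leaving group is a weak base: the lower the pKₐ of its conjugate acid, the more readily it departs.
PhCH₂–N₂⁺ loses N₂: no meaningful conjugate acid; N₂ departs as an exceptionally stable neutral molecule
PhCH₂–OTf loses OTf⁻: pKₐ(CF₃SO₃H (triflic acid)) ≈ -14
PhCH₂–Br loses Br⁻: pKₐ(HBr) ≈ -9
PhCH₂–ONO₂ loses NO₃⁻: pKₐ(HNO₃) ≈ -1.3
PhCH₂–F loses F⁻: pKₐ(HF) ≈ 3.2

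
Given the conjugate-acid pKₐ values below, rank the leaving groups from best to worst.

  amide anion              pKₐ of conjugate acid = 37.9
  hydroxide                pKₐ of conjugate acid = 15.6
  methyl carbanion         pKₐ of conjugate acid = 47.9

hydroxide > amide anion > methyl carbanion

Lower conjugate-acid pKₐ ⇒ weaker base ⇒ better leaving group.
Sorting by the given values: hydroxide (15.6), amide anion (37.9), methyl carbanion (47.9).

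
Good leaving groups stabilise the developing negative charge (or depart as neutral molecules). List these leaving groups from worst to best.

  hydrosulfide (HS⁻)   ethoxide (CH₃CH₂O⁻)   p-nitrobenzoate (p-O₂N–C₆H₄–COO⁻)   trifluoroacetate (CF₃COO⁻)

ethoxide (CH₃CH₂O⁻) < hydrosulfide (HS⁻) < p-nitrobenzoate (p-O₂N–C₆H₄–COO⁻) < trifluoroacetate (CF₃COO⁻)

Leaving-group ability tracks the stability of the departed species; conjugate-acid pKₐ is the usual yardstick (lower pKₐ → better LG).
trifluoroacetate (CF₃COO⁻): pKₐ(CF₃COOH) ≈ 0.2
p-nitrobenzoate (p-O₂N–C₆H₄–COO⁻): pKₐ(p-nitrobenzoic acid) ≈ 3.4
hydrosulfide (HS⁻): pKₐ(H₂S) ≈ 7
ethoxide (CH₃CH₂O⁻): pKₐ(CH₃CH₂OH) ≈ 16
Listed from poorest to best leaving group as asked.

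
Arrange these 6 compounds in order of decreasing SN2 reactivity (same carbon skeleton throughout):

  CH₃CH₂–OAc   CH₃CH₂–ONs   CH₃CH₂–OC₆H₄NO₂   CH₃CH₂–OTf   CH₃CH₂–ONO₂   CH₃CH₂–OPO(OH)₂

CH₃CH₂–OTf > CH₃CH₂–ONs > CH₃CH₂–ONO₂ > CH₃CH₂–OPO(OH)₂ > CH₃CH₂–OAc > CH₃CH₂–OC₆H₄NO₂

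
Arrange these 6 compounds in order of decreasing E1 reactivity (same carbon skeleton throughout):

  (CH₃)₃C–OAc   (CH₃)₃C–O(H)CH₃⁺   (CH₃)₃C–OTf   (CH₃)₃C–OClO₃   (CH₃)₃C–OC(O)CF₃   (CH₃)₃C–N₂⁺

(CH₃)₃C–N₂⁺ > (CH₃)₃C–OTf > (CH₃)₃C–OClO₃ > (CH₃)₃C–O(H)CH₃⁺ > (CH₃)₃C–OC(O)CF₃ > (CH₃)₃C–OAc

The skeletons are identical, so relative rate is governed entirely by leaving-group ability.
Rank by basicity of the departing species: weakest base leaves most easily.
(CH₃)₃C–N₂⁺ loses N₂: no meaningful conjugate acid; N₂ departs as an exceptionally stable neutral molecule
(CH₃)₃C–OTf loses OTf⁻: pKₐ(CF₃SO₃H (triflic acid)) ≈ -14
(CH₃)₃C–OClO₃ loses ClO₄⁻: pKₐ(HClO₄) ≈ -10
(CH₃)₃C–O(H)CH₃⁺ loses R'OH: pKₐ(R'OH₂⁺) ≈ -2.4
(CH₃)₃C–OC(O)CF₃ loses CF₃COO⁻: pKₐ(CF₃COOH) ≈ 0.2
(CH₃)₃C–OAc loses AcO⁻: pKₐ(CH₃COOH) ≈ 4.8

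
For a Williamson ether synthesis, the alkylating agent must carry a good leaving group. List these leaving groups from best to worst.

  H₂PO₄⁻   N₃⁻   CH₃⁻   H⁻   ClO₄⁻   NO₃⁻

ClO₄⁻ > NO₃⁻ > H₂PO₄⁻ > N₃⁻ > H⁻ > CH₃⁻

A good leaving group is a weak base: the lower the pKₐ of its conjugate acid, the more readily it departs.
ClO₄⁻: pKₐ(HClO₄) ≈ -10 — extremely weak base; rarely used for safety reasons
NO₃⁻: pKₐ(HNO₃) ≈ -1.3
H₂PO₄⁻: pKₐ(H₃PO₄) ≈ 2.1
N₃⁻: pKₐ(HN₃) ≈ 4.7 — linear, resonance-stabilised
H⁻: pKₐ(H₂) ≈ 36
CH₃⁻: pKₐ(CH₄) ≈ 48 — unstabilised carbanion; the worst conceivable leaving group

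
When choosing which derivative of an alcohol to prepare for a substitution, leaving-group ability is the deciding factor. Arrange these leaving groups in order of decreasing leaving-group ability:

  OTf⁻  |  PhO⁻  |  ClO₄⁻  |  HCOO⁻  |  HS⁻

A good leaving group is a weak base: the lower the pKₐ of its conjugate acid, the more readily it departs.
OTf⁻: pKₐ(CF₃SO₃H (triflic acid)) ≈ -14 — charge spread over three oxygens and a CF₃ group; the premier leaving group in synthesis
ClO₄⁻: pKₐ(HClO₄) ≈ -10
HCOO⁻: pKₐ(HCOOH) ≈ 3.8
HS⁻: pKₐ(H₂S) ≈ 7 — larger and more polarisable than the oxygen analogue
PhO⁻: pKₐ(C₆H₅OH (phenol)) ≈ 10 — resonance into the ring helps, but still a poor LG

OTf⁻ > ClO₄⁻ > HCOO⁻ > HS⁻ > PhO⁻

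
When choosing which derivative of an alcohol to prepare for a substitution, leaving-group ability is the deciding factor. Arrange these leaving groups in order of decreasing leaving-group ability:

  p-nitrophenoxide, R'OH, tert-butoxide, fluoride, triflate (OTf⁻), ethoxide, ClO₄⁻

A good leaving group is a weak base: the lower the pKₐ of its conjugate acid, the more readily it departs.
triflate (OTf⁻): pKₐ(CF₃SO₃H (triflic acid)) ≈ -14 — charge spread over three oxygens and a CF₃ group; the premier leaving group in synthesis
ClO₄⁻: pKₐ(HClO₄) ≈ -10 — extremely weak base; rarely used for safety reasons
R'OH: pKₐ(R'OH₂⁺) ≈ -2.4
fluoride: pKₐ(HF) ≈ 3.2
p-nitrophenoxide: pKₐ(p-nitrophenol) ≈ 7.2 — nitro group delocalises the charge; the classic chromogenic LG
ethoxide: pKₐ(CH₃CH₂OH) ≈ 16 — strong base; alkoxides do not leave unassisted
tert-butoxide: pKₐ(t-BuOH) ≈ 18 — bulky, strongly basic alkoxide

triflate (OTf⁻) > ClO₄⁻ > R'OH > fluoride > p-nitrophenoxide > ethoxide > tert-butoxide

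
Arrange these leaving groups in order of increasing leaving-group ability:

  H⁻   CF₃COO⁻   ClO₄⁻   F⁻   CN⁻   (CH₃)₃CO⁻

Leaving-group ability tracks the stability of the departed species; conjugate-acid pKₐ is the usual yardstick (lower pKₐ → better LG).
ClO₄⁻: pKₐ(HClO₄) ≈ -10
CF₃COO⁻: pKₐ(CF₃COOH) ≈ 0.2 — strongly electron-withdrawing CF₃ stabilises the carboxylate
F⁻: pKₐ(HF) ≈ 3.2
CN⁻: pKₐ(HCN) ≈ 9.2 — sp carbon stabilises the charge somewhat, but still a poor LG
(CH₃)₃CO⁻: pKₐ(t-BuOH) ≈ 18
H⁻: pKₐ(H₂) ≈ 36 — extremely strong base; leaves only in special hydride-transfer contexts
Listed from poorest to best leaving group as asked.

H⁻ < (CH₃)₃CO⁻ < CN⁻ < F⁻ < CF₃COO⁻ < ClO₄⁻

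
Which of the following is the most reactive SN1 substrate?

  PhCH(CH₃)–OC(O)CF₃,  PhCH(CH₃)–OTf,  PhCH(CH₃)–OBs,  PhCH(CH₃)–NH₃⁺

The skeletons are identical, so relative rate is governed entirely by leaving-group ability.
Rank by basicity of the departing species: weakest base leaves most easily.
PhCH(CH₃)–OTf loses OTf⁻: pKₐ(CF₃SO₃H (triflic acid)) ≈ -14
PhCH(CH₃)–OBs loses OBs⁻: pKₐ(p-BrC₆H₄SO₃H) ≈ -2.8
PhCH(CH₃)–OC(O)CF₃ loses CF₃COO⁻: pKₐ(CF₃COOH) ≈ 0.2
PhCH(CH₃)–NH₃⁺ loses NH₃: pKₐ(NH₄⁺) ≈ 9.2

PhCH(CH₃)–OTf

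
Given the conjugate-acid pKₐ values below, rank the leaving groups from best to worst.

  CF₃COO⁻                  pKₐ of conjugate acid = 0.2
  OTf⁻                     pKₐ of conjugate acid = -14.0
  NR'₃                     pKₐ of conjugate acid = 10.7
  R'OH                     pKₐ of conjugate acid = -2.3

OTf⁻ > R'OH > CF₃COO⁻ > NR'₃

Lower conjugate-acid pKₐ ⇒ weaker base ⇒ better leaving group.
Sorting by the given values: OTf⁻ (-14.0), R'OH (-2.3), CF₃COO⁻ (0.2), NR'₃ (10.7).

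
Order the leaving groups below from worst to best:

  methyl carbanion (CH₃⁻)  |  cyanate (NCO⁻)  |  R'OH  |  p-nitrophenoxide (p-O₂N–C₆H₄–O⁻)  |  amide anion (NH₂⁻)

R'OH: pKₐ(R'OH₂⁺) ≈ -2.4
cyanate (NCO⁻): pKₐ(HOCN) ≈ 3.5
p-nitrophenoxide (p-O₂N–C₆H₄–O⁻): pKₐ(p-nitrophenol) ≈ 7.2
amide anion (NH₂⁻): pKₐ(NH₃) ≈ 38
methyl carbanion (CH₃⁻): pKₐ(CH₄) ≈ 48
The question asks for worst first, so the sequence is read in increasing leaving-group ability.

methyl carbanion (CH₃⁻) < amide anion (NH₂⁻) < p-nitrophenoxide (p-O₂N–C₆H₄–O⁻) < cyanate (NCO⁻) < R'OH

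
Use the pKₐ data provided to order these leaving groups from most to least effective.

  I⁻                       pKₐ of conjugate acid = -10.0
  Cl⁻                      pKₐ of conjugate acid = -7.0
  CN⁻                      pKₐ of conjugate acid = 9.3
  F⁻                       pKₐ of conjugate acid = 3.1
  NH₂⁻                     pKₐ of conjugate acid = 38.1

I⁻ > Cl⁻ > F⁻ > CN⁻ > NH₂⁻

Lower conjugate-acid pKₐ ⇒ weaker base ⇒ better leaving group.
Sorting by the given values: I⁻ (-10.0), Cl⁻ (-7.0), F⁻ (3.1), CN⁻ (9.3), NH₂⁻ (38.1).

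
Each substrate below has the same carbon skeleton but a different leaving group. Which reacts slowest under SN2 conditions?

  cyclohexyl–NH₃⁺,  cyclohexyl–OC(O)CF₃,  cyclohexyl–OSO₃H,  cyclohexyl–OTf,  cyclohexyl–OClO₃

cyclohexyl–NH₃⁺

The skeletons are identical, so relative rate is governed entirely by leaving-group ability.
The more stable X⁻ (or X) is on its own — i.e. the weaker a base it is — the better a leaving group it makes.
cyclohexyl–OTf loses OTf⁻: pKₐ(CF₃SO₃H (triflic acid)) ≈ -14
cyclohexyl–OClO₃ loses ClO₄⁻: pKₐ(HClO₄) ≈ -10
cyclohexyl–OSO₃H loses HSO₄⁻: pKₐ(H₂SO₄) ≈ -3
cyclohexyl–OC(O)CF₃ loses CF₃COO⁻: pKₐ(CF₃COOH) ≈ 0.2
cyclohexyl–NH₃⁺ loses NH₃: pKₐ(NH₄⁺) ≈ 9.2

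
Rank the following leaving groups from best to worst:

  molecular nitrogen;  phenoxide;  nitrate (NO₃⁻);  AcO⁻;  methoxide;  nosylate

molecular nitrogen > nosylate > nitrate (NO₃⁻) > AcO⁻ > phenoxide > methoxide

Leaving-group ability tracks the stability of the departed species; conjugate-acid pKₐ is the usual yardstick (lower pKₐ → better LG).
molecular nitrogen: no meaningful conjugate acid; N₂ departs as an exceptionally stable neutral molecule
nosylate: pKₐ(p-O₂NC₆H₄SO₃H) ≈ -3.5
nitrate (NO₃⁻): pKₐ(HNO₃) ≈ -1.3
AcO⁻: pKₐ(CH₃COOH) ≈ 4.8 — resonance-stabilised but still a weak base
phenoxide: pKₐ(C₆H₅OH (phenol)) ≈ 10
methoxide: pKₐ(CH₃OH) ≈ 15.5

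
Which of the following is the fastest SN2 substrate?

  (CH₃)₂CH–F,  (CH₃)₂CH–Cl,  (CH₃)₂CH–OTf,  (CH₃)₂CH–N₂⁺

Identical carbon frameworks mean the comparison reduces to leaving-group quality.
The more stable X⁻ (or X) is on its own — i.e. the weaker a base it is — the better a leaving group it makes.
(CH₃)₂CH–N₂⁺ loses N₂: no meaningful conjugate acid; N₂ departs as an exceptionally stable neutral molecule
(CH₃)₂CH–OTf loses OTf⁻: pKₐ(CF₃SO₃H (triflic acid)) ≈ -14
(CH₃)₂CH–Cl loses Cl⁻: pKₐ(HCl) ≈ -7
(CH₃)₂CH–F loses F⁻: pKₐ(HF) ≈ 3.2

(CH₃)₂CH–N₂⁺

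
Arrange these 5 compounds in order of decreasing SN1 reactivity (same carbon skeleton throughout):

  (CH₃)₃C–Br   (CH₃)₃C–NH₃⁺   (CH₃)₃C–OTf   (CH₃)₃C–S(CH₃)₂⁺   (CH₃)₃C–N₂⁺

(CH₃)₃C–N₂⁺ > (CH₃)₃C–OTf > (CH₃)₃C–Br > (CH₃)₃C–S(CH₃)₂⁺ > (CH₃)₃C–NH₃⁺

Same R in every case — rank the leaving groups.
Leaving-group ability tracks the stability of the departed species; conjugate-acid pKₐ is the usual yardstick (lower pKₐ → better LG).
(CH₃)₃C–N₂⁺ loses N₂: no meaningful conjugate acid; N₂ departs as an exceptionally stable neutral molecule
(CH₃)₃C–OTf loses OTf⁻: pKₐ(CF₃SO₃H (triflic acid)) ≈ -14
(CH₃)₃C–Br loses Br⁻: pKₐ(HBr) ≈ -9
(CH₃)₃C–S(CH₃)₂⁺ loses SR'₂: pKₐ(R'₂SH⁺) ≈ -7
(CH₃)₃C–NH₃⁺ loses NH₃: pKₐ(NH₄⁺) ≈ 9.2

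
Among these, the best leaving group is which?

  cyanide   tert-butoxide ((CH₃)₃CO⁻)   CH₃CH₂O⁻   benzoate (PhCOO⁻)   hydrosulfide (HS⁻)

A good leaving group is a weak base: the lower the pKₐ of its conjugate acid, the more readily it departs.
benzoate (PhCOO⁻): pKₐ(C₆H₅COOH) ≈ 4.2
hydrosulfide (HS⁻): pKₐ(H₂S) ≈ 7
cyanide: pKₐ(HCN) ≈ 9.2
CH₃CH₂O⁻: pKₐ(CH₃CH₂OH) ≈ 16
tert-butoxide ((CH₃)₃CO⁻): pKₐ(t-BuOH) ≈ 18

benzoate (PhCOO⁻)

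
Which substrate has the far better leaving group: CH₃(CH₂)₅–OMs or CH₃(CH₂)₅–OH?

From CH₃(CH₂)₅–OH the departing group would be OH⁻ (pKₐ(H₂O) ≈ 15.7). Strong base; essentially never leaves without prior activation.
From CH₃(CH₂)₅–OMs the leaving group is OMs⁻ (pKₐ(CH₃SO₃H (MsOH)) ≈ -1.9). Resonance-delocalised alkanesulfonate.
(In practice CH₃(CH₂)₅–OMs is made from CH₃(CH₂)₅–OH by treatment with MsCl / Et₃N, converting the hydroxyl into a mesylate.)

CH₃(CH₂)₅–OMs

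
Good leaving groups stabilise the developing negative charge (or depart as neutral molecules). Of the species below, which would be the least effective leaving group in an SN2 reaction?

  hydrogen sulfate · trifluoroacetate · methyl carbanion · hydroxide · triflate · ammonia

methyl carbanion

The more stable X⁻ (or X) is on its own — i.e. the weaker a base it is — the better a leaving group it makes.
triflate: pKₐ(CF₃SO₃H (triflic acid)) ≈ -14
hydrogen sulfate: pKₐ(H₂SO₄) ≈ -3
trifluoroacetate: pKₐ(CF₃COOH) ≈ 0.2
ammonia: pKₐ(NH₄⁺) ≈ 9.2
hydroxide: pKₐ(H₂O) ≈ 15.7
methyl carbanion: pKₐ(CH₄) ≈ 48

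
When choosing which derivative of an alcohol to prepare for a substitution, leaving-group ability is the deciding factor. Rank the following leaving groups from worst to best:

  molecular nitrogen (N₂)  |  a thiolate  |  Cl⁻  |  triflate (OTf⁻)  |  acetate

a thiolate < acetate < Cl⁻ < triflate (OTf⁻) < molecular nitrogen (N₂)

molecular nitrogen (N₂): no meaningful conjugate acid; N₂ departs as an exceptionally stable neutral molecule
triflate (OTf⁻): pKₐ(CF₃SO₃H (triflic acid)) ≈ -14 — charge spread over three oxygens and a CF₃ group; the premier leaving group in synthesis
Cl⁻: pKₐ(HCl) ≈ -7
acetate: pKₐ(CH₃COOH) ≈ 4.8 — resonance-stabilised but still a weak base
a thiolate: pKₐ(RSH (a thiol)) ≈ 10.5 — moderately basic; rarely leaves without activation
Reversing gives the worst-to-best order requested.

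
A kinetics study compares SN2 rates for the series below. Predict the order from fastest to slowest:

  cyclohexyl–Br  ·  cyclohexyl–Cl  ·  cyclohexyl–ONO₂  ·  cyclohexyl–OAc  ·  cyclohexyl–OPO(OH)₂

cyclohexyl–Br > cyclohexyl–Cl > cyclohexyl–ONO₂ > cyclohexyl–OPO(OH)₂ > cyclohexyl–OAc

With the same alkyl group throughout, only the leaving group differentiates the rates.
The more stable X⁻ (or X) is on its own — i.e. the weaker a base it is — the better a leaving group it makes.
cyclohexyl–Br loses Br⁻: pKₐ(HBr) ≈ -9
cyclohexyl–Cl loses Cl⁻: pKₐ(HCl) ≈ -7
cyclohexyl–ONO₂ loses NO₃⁻: pKₐ(HNO₃) ≈ -1.3
cyclohexyl–OPO(OH)₂ loses H₂PO₄⁻: pKₐ(H₃PO₄) ≈ 2.1
cyclohexyl–OAc loses AcO⁻: pKₐ(CH₃COOH) ≈ 4.8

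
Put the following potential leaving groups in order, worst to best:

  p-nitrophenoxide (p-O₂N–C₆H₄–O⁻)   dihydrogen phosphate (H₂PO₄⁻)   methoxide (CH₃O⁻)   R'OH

methoxide (CH₃O⁻) < p-nitrophenoxide (p-O₂N–C₆H₄–O⁻) < dihydrogen phosphate (H₂PO₄⁻) < R'OH

A good leaving group is a weak base: the lower the pKₐ of its conjugate acid, the more readily it departs.
R'OH: pKₐ(R'OH₂⁺) ≈ -2.4 — neutral; leaves from a protonated ether (an oxonium ion, R–O(H)R'⁺)
dihydrogen phosphate (H₂PO₄⁻): pKₐ(H₃PO₄) ≈ 2.1 — moderate base; biological leaving group after further activation
p-nitrophenoxide (p-O₂N–C₆H₄–O⁻): pKₐ(p-nitrophenol) ≈ 7.2 — nitro group delocalises the charge; the classic chromogenic LG
methoxide (CH₃O⁻): pKₐ(CH₃OH) ≈ 15.5
The question asks for worst first, so the sequence is read in increasing leaving-group ability.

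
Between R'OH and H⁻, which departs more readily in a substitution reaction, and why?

R'OH

R'OH is the better leaving group.
pKₐ(R'OH₂⁺) ≈ -2.4 versus pKₐ(H₂) ≈ 36: R'OH is the much weaker base.
Neutral; leaves from a protonated ether (an oxonium ion, R–O(H)R'⁺).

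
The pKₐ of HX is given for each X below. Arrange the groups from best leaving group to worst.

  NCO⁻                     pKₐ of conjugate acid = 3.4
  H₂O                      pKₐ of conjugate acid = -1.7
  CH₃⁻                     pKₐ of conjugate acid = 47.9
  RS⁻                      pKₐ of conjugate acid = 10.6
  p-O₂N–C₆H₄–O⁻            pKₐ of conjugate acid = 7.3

Lower conjugate-acid pKₐ ⇒ weaker base ⇒ better leaving group.
Sorting by the given values: H₂O (-1.7), NCO⁻ (3.4), p-O₂N–C₆H₄–O⁻ (7.3), RS⁻ (10.6), CH₃⁻ (47.9).

H₂O > NCO⁻ > p-O₂N–C₆H₄–O⁻ > RS⁻ > CH₃⁻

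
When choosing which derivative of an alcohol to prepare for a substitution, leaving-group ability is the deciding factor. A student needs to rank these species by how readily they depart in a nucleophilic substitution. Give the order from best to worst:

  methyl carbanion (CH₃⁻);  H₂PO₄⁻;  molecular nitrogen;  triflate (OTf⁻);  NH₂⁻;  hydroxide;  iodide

molecular nitrogen > triflate (OTf⁻) > iodide > H₂PO₄⁻ > hydroxide > NH₂⁻ > methyl carbanion (CH₃⁻)

The more stable X⁻ (or X) is on its own — i.e. the weaker a base it is — the better a leaving group it makes.
molecular nitrogen: no meaningful conjugate acid; N₂ departs as an exceptionally stable neutral molecule
triflate (OTf⁻): pKₐ(CF₃SO₃H (triflic acid)) ≈ -14
iodide: pKₐ(HI) ≈ -10 — large, highly polarisable; very weak base
H₂PO₄⁻: pKₐ(H₃PO₄) ≈ 2.1
hydroxide: pKₐ(H₂O) ≈ 15.7 — strong base; essentially never leaves without prior activation
NH₂⁻: pKₐ(NH₃) ≈ 38
methyl carbanion (CH₃⁻): pKₐ(CH₄) ≈ 48 — unstabilised carbanion; the worst conceivable leaving group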